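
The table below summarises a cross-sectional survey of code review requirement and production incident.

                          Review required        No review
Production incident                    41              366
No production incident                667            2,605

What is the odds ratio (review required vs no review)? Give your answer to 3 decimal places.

0.438

Reading the table with exposure as columns: a = 41 (Review required, case), b = 667 (Review required, non-case), c = 366 (No review, case), d = 2605.
OR = (a·d)/(b·c) = (41 × 2605) / (667 × 366) = 106805 / 244122 = 0.43751
Exposure is associated with lower odds of production incident (OR = 0.44 < 1).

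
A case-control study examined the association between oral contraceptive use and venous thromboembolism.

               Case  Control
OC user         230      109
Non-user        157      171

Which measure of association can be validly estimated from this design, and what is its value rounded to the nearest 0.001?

2.298

Cells: a = 230, b = 109, c = 157, d = 171.
This is a case-control study: participants were sampled on outcome status, so risks in the source population cannot be estimated directly — relative risk is not valid here. The odds ratio is the appropriate measure.
OR = (a·d)/(b·c) = (230 × 171) / (109 × 157) = 39330 / 17113 = 2.29825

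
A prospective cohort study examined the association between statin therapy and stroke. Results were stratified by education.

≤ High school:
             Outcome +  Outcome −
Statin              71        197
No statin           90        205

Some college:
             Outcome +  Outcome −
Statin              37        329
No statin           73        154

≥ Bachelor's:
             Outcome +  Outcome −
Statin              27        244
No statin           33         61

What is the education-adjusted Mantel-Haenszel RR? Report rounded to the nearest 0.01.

RR_MH = Σ(aᵢ·n₀ᵢ/nᵢ) / Σ(cᵢ·n₁ᵢ/nᵢ), with n₁ᵢ = aᵢ+bᵢ (exposed), n₀ᵢ = cᵢ+dᵢ (unexposed), nᵢ = n₁ᵢ+n₀ᵢ.
Stratum 1 (≤ High school): n₁ = 268, n₀ = 295, n = 563; a·n₀/n = 71·295/563 = 37.2025; c·n₁/n = 90·268/563 = 42.8419
Stratum 2 (Some college): n₁ = 366, n₀ = 227, n = 593; a·n₀/n = 37·227/593 = 14.1636; c·n₁/n = 73·366/593 = 45.0556
Stratum 3 (≥ Bachelor's): n₁ = 271, n₀ = 94, n = 365; a·n₀/n = 27·94/365 = 6.9534; c·n₁/n = 33·271/365 = 24.5014
RR_MH = (37.2025 + 14.1636 + 6.9534) / (42.8419 + 45.0556 + 24.5014) = 58.3195 / 112.3989 = 0.51886

0.52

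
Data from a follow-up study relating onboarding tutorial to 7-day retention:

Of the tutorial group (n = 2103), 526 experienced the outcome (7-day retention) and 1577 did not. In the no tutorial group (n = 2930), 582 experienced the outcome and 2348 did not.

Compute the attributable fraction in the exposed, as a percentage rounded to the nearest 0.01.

20.58

From the description: a = 526, b = 1577, c = 582, d = 2348.
Risk in exposed = 526/2103 = 0.25012; risk in unexposed = 582/2930 = 0.19863.
RR = 0.25012/0.19863 = 1.25919
AR% = (RR − 1)/RR × 100 = (1.25919 − 1)/1.25919 × 100 = 20.5838%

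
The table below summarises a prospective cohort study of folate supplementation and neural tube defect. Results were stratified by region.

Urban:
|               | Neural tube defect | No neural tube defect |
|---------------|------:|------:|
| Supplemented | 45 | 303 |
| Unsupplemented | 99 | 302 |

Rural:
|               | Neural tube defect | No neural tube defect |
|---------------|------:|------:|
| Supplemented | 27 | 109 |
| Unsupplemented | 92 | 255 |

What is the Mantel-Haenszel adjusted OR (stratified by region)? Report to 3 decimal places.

0.533

OR_MH = Σ(aᵢdᵢ/nᵢ) / Σ(bᵢcᵢ/nᵢ), where nᵢ is the stratum total.
Stratum 1 (Urban): n = 749; a·d/n = 45·302/749 = 18.1442; b·c/n = 303·99/749 = 40.0494
Stratum 2 (Rural): n = 483; a·d/n = 27·255/483 = 14.2547; b·c/n = 109·92/483 = 20.7619
OR_MH = (18.1442 + 14.2547) / (40.0494 + 20.7619) = 32.3989 / 60.8113 = 0.53278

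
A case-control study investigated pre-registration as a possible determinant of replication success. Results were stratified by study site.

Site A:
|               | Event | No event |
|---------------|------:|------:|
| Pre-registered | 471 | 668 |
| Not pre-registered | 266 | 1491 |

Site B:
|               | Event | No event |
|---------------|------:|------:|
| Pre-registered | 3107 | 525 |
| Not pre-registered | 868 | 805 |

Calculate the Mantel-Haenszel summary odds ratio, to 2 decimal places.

OR_MH = Σ(aᵢdᵢ/nᵢ) / Σ(bᵢcᵢ/nᵢ), where nᵢ is the stratum total.
Stratum 1 (Site A): n = 2896; a·d/n = 471·1491/2896 = 242.4934; b·c/n = 668·266/2896 = 61.3564
Stratum 2 (Site B): n = 5305; a·d/n = 3107·805/5305 = 471.4675; b·c/n = 525·868/5305 = 85.9001
OR_MH = (242.4934 + 471.4675) / (61.3564 + 85.9001) = 713.9609 / 147.2564 = 4.84842

4.85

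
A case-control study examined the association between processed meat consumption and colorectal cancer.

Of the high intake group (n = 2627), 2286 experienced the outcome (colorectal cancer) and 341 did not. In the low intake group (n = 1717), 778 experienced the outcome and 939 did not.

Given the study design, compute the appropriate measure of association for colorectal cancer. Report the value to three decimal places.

8.091

From the description: a = 2286, b = 341, c = 778, d = 939.
This is a case-control study: participants were sampled on outcome status, so risks in the source population cannot be estimated directly — relative risk is not valid here. The odds ratio is the appropriate measure.
OR = (a·d)/(b·c) = (2286 × 939) / (341 × 778) = 2146554 / 265298 = 8.09111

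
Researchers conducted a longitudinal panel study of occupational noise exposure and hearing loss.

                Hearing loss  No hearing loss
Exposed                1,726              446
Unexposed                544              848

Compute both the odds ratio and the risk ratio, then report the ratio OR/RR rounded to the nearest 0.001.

2.967

Cells: a = 1726, b = 446, c = 544, d = 848.
OR = (1726·848)/(446·544) = 1463648/242624 = 6.03258
Risk in exposed = 1726/2172 = 0.79466; risk in unexposed = 544/1392 = 0.39080; RR = 2.03339
OR/RR = 6.03258 / 2.03339 = 2.96675
The outcome is not rare, so the OR lies further from 1 than the RR.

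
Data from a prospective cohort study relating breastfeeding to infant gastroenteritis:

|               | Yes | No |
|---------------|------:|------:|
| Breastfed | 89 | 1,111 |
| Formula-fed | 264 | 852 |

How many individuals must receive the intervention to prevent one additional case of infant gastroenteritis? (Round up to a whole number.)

7

Risk in treated group = 89/1200 = 0.07417; risk in control = 264/1116 = 0.23656.
Absolute risk reduction = 0.23656 − 0.07417 = 0.16239
NNT = 1 / ARR = 1 / 0.16239 = 6.158 → round up → 7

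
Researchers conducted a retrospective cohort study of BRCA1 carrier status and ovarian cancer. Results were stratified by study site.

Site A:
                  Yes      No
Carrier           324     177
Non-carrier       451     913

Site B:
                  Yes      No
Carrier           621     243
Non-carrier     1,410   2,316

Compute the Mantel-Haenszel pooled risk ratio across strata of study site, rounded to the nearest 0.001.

RR_MH = Σ(aᵢ·n₀ᵢ/nᵢ) / Σ(cᵢ·n₁ᵢ/nᵢ), with n₁ᵢ = aᵢ+bᵢ (exposed), n₀ᵢ = cᵢ+dᵢ (unexposed), nᵢ = n₁ᵢ+n₀ᵢ.
Stratum 1 (Site A): n₁ = 501, n₀ = 1364, n = 1865; a·n₀/n = 324·1364/1865 = 236.9630; c·n₁/n = 451·501/1865 = 121.1534
Stratum 2 (Site B): n₁ = 864, n₀ = 3726, n = 4590; a·n₀/n = 621·3726/4590 = 504.1059; c·n₁/n = 1410·864/4590 = 265.4118
RR_MH = (236.9630 + 504.1059) / (121.1534 + 265.4118) = 741.0689 / 386.5651 = 1.91706

1.917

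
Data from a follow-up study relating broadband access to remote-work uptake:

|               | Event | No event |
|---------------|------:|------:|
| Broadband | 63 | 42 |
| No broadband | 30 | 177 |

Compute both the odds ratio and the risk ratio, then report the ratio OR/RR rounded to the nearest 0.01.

Cells: a = 63, b = 42, c = 30, d = 177.
OR = (63·177)/(42·30) = 11151/1260 = 8.85000
Risk in exposed = 63/105 = 0.60000; risk in unexposed = 30/207 = 0.14493; RR = 4.14000
OR/RR = 8.85000 / 4.14000 = 2.13768
The outcome is not rare, so the OR lies further from 1 than the RR.

2.14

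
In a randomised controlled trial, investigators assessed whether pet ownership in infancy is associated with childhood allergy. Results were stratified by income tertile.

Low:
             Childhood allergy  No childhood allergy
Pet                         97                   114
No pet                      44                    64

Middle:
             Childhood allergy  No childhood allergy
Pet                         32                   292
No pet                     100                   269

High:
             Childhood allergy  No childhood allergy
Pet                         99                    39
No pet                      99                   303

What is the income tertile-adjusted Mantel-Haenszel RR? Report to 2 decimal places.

RR_MH = Σ(aᵢ·n₀ᵢ/nᵢ) / Σ(cᵢ·n₁ᵢ/nᵢ), with n₁ᵢ = aᵢ+bᵢ (exposed), n₀ᵢ = cᵢ+dᵢ (unexposed), nᵢ = n₁ᵢ+n₀ᵢ.
Stratum 1 (Low): n₁ = 211, n₀ = 108, n = 319; a·n₀/n = 97·108/319 = 32.8401; c·n₁/n = 44·211/319 = 29.1034
Stratum 2 (Middle): n₁ = 324, n₀ = 369, n = 693; a·n₀/n = 32·369/693 = 17.0390; c·n₁/n = 100·324/693 = 46.7532
Stratum 3 (High): n₁ = 138, n₀ = 402, n = 540; a·n₀/n = 99·402/540 = 73.7000; c·n₁/n = 99·138/540 = 25.3000
RR_MH = (32.8401 + 17.0390 + 73.7000) / (29.1034 + 46.7532 + 25.3000) = 123.5791 / 101.1567 = 1.22166

1.22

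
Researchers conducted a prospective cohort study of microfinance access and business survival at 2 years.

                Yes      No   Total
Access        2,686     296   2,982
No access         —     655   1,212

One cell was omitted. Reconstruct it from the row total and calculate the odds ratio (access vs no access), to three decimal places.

The missing cell is in the unexposed row: 1212 − 655 = 557.
So a = 2686, b = 296, c = 557, d = 655.
OR = (a·d)/(b·c) = (2686 × 655) / (296 × 557) = 1759330 / 164872 = 10.67088

10.671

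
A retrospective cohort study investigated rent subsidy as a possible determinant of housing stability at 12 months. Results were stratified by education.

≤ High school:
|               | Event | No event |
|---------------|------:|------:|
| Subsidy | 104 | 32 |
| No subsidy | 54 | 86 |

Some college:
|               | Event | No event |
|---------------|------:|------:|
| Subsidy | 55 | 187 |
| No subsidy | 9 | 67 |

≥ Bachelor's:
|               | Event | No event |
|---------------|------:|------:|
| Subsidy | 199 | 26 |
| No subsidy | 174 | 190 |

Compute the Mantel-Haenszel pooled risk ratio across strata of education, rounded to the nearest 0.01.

RR_MH = Σ(aᵢ·n₀ᵢ/nᵢ) / Σ(cᵢ·n₁ᵢ/nᵢ), with n₁ᵢ = aᵢ+bᵢ (exposed), n₀ᵢ = cᵢ+dᵢ (unexposed), nᵢ = n₁ᵢ+n₀ᵢ.
Stratum 1 (≤ High school): n₁ = 136, n₀ = 140, n = 276; a·n₀/n = 104·140/276 = 52.7536; c·n₁/n = 54·136/276 = 26.6087
Stratum 2 (Some college): n₁ = 242, n₀ = 76, n = 318; a·n₀/n = 55·76/318 = 13.1447; c·n₁/n = 9·242/318 = 6.8491
Stratum 3 (≥ Bachelor's): n₁ = 225, n₀ = 364, n = 589; a·n₀/n = 199·364/589 = 122.9813; c·n₁/n = 174·225/589 = 66.4686
RR_MH = (52.7536 + 13.1447 + 122.9813) / (26.6087 + 6.8491 + 66.4686) = 188.8796 / 99.9263 = 1.89019

1.89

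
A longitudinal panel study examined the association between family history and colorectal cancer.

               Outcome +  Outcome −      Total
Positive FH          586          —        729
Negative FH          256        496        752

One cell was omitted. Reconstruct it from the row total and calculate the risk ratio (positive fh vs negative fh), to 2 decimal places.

2.36

The missing cell is in the exposed row: 729 − 586 = 143.
So a = 586, b = 143, c = 256, d = 496.
RR = [a/(a+b)] / [c/(c+d)] = (586/729) / (256/752) = 0.80384/0.34043 = 2.36128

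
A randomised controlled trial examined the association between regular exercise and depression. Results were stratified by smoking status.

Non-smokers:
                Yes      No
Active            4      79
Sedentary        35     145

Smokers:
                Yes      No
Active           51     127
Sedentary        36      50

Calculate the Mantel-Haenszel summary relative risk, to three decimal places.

0.548

RR_MH = Σ(aᵢ·n₀ᵢ/nᵢ) / Σ(cᵢ·n₁ᵢ/nᵢ), with n₁ᵢ = aᵢ+bᵢ (exposed), n₀ᵢ = cᵢ+dᵢ (unexposed), nᵢ = n₁ᵢ+n₀ᵢ.
Stratum 1 (Non-smokers): n₁ = 83, n₀ = 180, n = 263; a·n₀/n = 4·180/263 = 2.7376; c·n₁/n = 35·83/263 = 11.0456
Stratum 2 (Smokers): n₁ = 178, n₀ = 86, n = 264; a·n₀/n = 51·86/264 = 16.6136; c·n₁/n = 36·178/264 = 24.2727
RR_MH = (2.7376 + 16.6136) / (11.0456 + 24.2727) = 19.3513 / 35.3184 = 0.54791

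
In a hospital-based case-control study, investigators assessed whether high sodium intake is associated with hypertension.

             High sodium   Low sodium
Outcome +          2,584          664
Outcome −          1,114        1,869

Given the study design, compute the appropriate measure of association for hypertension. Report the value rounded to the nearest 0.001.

6.529

Reading the table with exposure as columns: a = 2584 (High sodium, case), b = 1114 (High sodium, non-case), c = 664 (Low sodium, case), d = 1869.
This is a hospital-based case-control study: participants were sampled on outcome status, so risks in the source population cannot be estimated directly — relative risk is not valid here. The odds ratio is the appropriate measure.
OR = (a·d)/(b·c) = (2584 × 1869) / (1114 × 664) = 4829496 / 739696 = 6.52903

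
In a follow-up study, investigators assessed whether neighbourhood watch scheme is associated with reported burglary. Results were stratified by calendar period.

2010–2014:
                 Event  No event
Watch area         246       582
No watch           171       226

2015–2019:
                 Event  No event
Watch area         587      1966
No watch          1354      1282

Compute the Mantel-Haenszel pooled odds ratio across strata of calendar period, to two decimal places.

0.32

OR_MH = Σ(aᵢdᵢ/nᵢ) / Σ(bᵢcᵢ/nᵢ), where nᵢ is the stratum total.
Stratum 1 (2010–2014): n = 1225; a·d/n = 246·226/1225 = 45.3845; b·c/n = 582·171/1225 = 81.2424
Stratum 2 (2015–2019): n = 5189; a·d/n = 587·1282/5189 = 145.0249; b·c/n = 1966·1354/5189 = 513.0013
OR_MH = (45.3845 + 145.0249) / (81.2424 + 513.0013) = 190.4094 / 594.2438 = 0.32042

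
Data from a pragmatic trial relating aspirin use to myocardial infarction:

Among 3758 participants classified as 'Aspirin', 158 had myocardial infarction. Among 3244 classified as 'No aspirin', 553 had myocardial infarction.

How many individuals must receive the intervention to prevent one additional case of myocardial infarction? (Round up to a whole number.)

Risk in treated group = 158/3758 = 0.04204; risk in control = 553/3244 = 0.17047.
Absolute risk reduction = 0.17047 − 0.04204 = 0.12842
NNT = 1 / ARR = 1 / 0.12842 = 7.787 → round up → 8

8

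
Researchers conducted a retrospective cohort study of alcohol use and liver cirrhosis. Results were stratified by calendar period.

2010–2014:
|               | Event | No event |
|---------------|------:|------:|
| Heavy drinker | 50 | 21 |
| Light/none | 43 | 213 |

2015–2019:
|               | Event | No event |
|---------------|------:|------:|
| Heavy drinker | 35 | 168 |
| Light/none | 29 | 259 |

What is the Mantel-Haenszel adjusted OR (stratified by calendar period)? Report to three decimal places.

OR_MH = Σ(aᵢdᵢ/nᵢ) / Σ(bᵢcᵢ/nᵢ), where nᵢ is the stratum total.
Stratum 1 (2010–2014): n = 327; a·d/n = 50·213/327 = 32.5688; b·c/n = 21·43/327 = 2.7615
Stratum 2 (2015–2019): n = 491; a·d/n = 35·259/491 = 18.4623; b·c/n = 168·29/491 = 9.9226
OR_MH = (32.5688 + 18.4623) / (2.7615 + 9.9226) = 51.0311 / 12.6841 = 4.02324

4.023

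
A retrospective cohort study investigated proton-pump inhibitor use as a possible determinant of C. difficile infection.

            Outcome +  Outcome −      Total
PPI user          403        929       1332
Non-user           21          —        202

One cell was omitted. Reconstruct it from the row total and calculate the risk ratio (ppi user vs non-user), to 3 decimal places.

The missing cell is in the unexposed row: 202 − 21 = 181.
So a = 403, b = 929, c = 21, d = 181.
RR = [a/(a+b)] / [c/(c+d)] = (403/1332) / (21/202) = 0.30255/0.10396 = 2.91027

2.910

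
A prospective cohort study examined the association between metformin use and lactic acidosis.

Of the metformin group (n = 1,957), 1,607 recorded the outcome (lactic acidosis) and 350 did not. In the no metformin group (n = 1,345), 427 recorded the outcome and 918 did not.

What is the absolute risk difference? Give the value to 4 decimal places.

0.5037

From the description: a = 1607, b = 350, c = 427, d = 918.
Risk in exposed = 1607/1957 = 0.821155; risk in unexposed = 427/1345 = 0.317472.
Risk difference = 0.821155 − 0.317472 = 0.503683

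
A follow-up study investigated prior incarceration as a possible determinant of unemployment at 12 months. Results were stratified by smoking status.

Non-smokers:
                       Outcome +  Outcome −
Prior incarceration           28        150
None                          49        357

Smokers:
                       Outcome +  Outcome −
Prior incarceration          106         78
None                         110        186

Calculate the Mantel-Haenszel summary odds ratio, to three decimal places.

1.910

OR_MH = Σ(aᵢdᵢ/nᵢ) / Σ(bᵢcᵢ/nᵢ), where nᵢ is the stratum total.
Stratum 1 (Non-smokers): n = 584; a·d/n = 28·357/584 = 17.1164; b·c/n = 150·49/584 = 12.5856
Stratum 2 (Smokers): n = 480; a·d/n = 106·186/480 = 41.0750; b·c/n = 78·110/480 = 17.8750
OR_MH = (17.1164 + 41.0750) / (12.5856 + 17.8750) = 58.1914 / 30.4606 = 1.91038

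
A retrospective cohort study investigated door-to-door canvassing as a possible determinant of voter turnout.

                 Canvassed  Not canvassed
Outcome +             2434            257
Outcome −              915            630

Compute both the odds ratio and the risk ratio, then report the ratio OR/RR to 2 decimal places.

Reading the table with exposure as columns: a = 2434 (Canvassed, case), b = 915 (Canvassed, non-case), c = 257 (Not canvassed, case), d = 630.
OR = (2434·630)/(915·257) = 1533420/235155 = 6.52089
Risk in exposed = 2434/3349 = 0.72678; risk in unexposed = 257/887 = 0.28974; RR = 2.50839
OR/RR = 6.52089 / 2.50839 = 2.59963
The outcome is not rare, so the OR lies further from 1 than the RR.

2.60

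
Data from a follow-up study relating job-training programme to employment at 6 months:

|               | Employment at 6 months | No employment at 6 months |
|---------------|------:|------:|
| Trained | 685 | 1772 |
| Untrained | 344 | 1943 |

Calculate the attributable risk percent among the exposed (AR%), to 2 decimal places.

46.05

Cells: a = 685, b = 1772, c = 344, d = 1943.
Risk in exposed = 685/2457 = 0.27880; risk in unexposed = 344/2287 = 0.15042.
RR = 0.27880/0.15042 = 1.85350
AR% = (RR − 1)/RR × 100 = (1.85350 − 1)/1.85350 × 100 = 46.0481%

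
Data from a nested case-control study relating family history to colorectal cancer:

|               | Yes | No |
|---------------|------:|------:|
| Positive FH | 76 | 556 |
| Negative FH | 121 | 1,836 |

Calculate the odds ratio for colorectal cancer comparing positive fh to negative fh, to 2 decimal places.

2.07

Cells: a = 76, b = 556, c = 121, d = 1836.
OR = (a·d)/(b·c) = (76 × 1836) / (556 × 121) = 139536 / 67276 = 2.07408
The odds of colorectal cancer are about 2.07 times as high in the positive fh group.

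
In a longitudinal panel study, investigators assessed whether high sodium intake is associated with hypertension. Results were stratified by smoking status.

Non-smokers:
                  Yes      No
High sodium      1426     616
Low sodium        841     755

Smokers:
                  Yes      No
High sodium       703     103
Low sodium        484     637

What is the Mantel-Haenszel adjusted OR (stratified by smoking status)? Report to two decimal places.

3.14

OR_MH = Σ(aᵢdᵢ/nᵢ) / Σ(bᵢcᵢ/nᵢ), where nᵢ is the stratum total.
Stratum 1 (Non-smokers): n = 3638; a·d/n = 1426·755/3638 = 295.9401; b·c/n = 616·841/3638 = 142.4013
Stratum 2 (Smokers): n = 1927; a·d/n = 703·637/1927 = 232.3876; b·c/n = 103·484/1927 = 25.8703
OR_MH = (295.9401 + 232.3876) / (142.4013 + 25.8703) = 528.3277 / 168.2716 = 3.13973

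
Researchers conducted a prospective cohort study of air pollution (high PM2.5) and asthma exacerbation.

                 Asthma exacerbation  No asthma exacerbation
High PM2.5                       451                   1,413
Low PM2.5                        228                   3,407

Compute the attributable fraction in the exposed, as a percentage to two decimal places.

74.08

Cells: a = 451, b = 1413, c = 228, d = 3407.
Risk in exposed = 451/1864 = 0.24195; risk in unexposed = 228/3635 = 0.06272.
RR = 0.24195/0.06272 = 3.85745
AR% = (RR − 1)/RR × 100 = (3.85745 − 1)/3.85745 × 100 = 74.0761%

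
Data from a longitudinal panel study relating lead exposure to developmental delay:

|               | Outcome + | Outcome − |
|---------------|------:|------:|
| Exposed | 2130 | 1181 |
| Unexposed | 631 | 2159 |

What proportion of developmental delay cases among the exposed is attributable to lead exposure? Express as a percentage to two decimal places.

Cells: a = 2130, b = 1181, c = 631, d = 2159.
Risk in exposed = 2130/3311 = 0.64331; risk in unexposed = 631/2790 = 0.22616.
RR = 0.64331/0.22616 = 2.84443
AR% = (RR − 1)/RR × 100 = (2.84443 − 1)/2.84443 × 100 = 64.8436%

64.84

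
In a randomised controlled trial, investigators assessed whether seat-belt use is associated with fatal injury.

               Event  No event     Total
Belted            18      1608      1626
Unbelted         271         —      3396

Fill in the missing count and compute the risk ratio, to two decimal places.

0.14

The missing cell is in the unexposed row: 3396 − 271 = 3125.
So a = 18, b = 1608, c = 271, d = 3125.
RR = [a/(a+b)] / [c/(c+d)] = (18/1626) / (271/3396) = 0.01107/0.07980 = 0.13872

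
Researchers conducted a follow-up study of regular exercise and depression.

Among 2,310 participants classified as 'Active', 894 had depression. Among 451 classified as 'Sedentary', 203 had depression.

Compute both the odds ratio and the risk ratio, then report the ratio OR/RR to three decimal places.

0.897

From the description: a = 894, b = 1416, c = 203, d = 248.
OR = (894·248)/(1416·203) = 221712/287448 = 0.77131
Risk in exposed = 894/2310 = 0.38701; risk in unexposed = 203/451 = 0.45011; RR = 0.85982
OR/RR = 0.77131 / 0.85982 = 0.89706
The outcome is not rare, so the OR lies further from 1 than the RR.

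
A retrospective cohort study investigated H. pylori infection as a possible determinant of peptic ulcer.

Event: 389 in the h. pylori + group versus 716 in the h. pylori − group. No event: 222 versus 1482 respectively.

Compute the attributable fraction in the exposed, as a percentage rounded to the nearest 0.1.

From the description: a = 389, b = 222, c = 716, d = 1482.
Risk in exposed = 389/611 = 0.63666; risk in unexposed = 716/2198 = 0.32575.
RR = 0.63666/0.32575 = 1.95444
AR% = (RR − 1)/RR × 100 = (1.95444 − 1)/1.95444 × 100 = 48.8345%

48.8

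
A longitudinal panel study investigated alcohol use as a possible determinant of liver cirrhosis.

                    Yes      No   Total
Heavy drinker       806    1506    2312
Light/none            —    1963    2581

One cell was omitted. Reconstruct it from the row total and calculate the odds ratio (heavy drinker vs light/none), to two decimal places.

1.70

The missing cell is in the unexposed row: 2581 − 1963 = 618.
So a = 806, b = 1506, c = 618, d = 1963.
OR = (a·d)/(b·c) = (806 × 1963) / (1506 × 618) = 1582178 / 930708 = 1.69997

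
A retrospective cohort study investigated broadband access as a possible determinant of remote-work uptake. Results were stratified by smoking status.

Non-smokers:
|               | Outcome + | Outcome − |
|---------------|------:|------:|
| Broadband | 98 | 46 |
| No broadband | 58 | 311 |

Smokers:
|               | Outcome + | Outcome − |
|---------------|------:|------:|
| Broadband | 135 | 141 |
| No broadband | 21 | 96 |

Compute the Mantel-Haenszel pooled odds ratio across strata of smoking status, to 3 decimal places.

7.255

OR_MH = Σ(aᵢdᵢ/nᵢ) / Σ(bᵢcᵢ/nᵢ), where nᵢ is the stratum total.
Stratum 1 (Non-smokers): n = 513; a·d/n = 98·311/513 = 59.4113; b·c/n = 46·58/513 = 5.2008
Stratum 2 (Smokers): n = 393; a·d/n = 135·96/393 = 32.9771; b·c/n = 141·21/393 = 7.5344
OR_MH = (59.4113 + 32.9771) / (5.2008 + 7.5344) = 92.3884 / 12.7351 = 7.25461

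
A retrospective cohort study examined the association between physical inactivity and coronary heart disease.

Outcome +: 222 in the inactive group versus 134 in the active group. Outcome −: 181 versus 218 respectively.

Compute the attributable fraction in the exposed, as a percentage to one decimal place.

30.9

From the description: a = 222, b = 181, c = 134, d = 218.
Risk in exposed = 222/403 = 0.55087; risk in unexposed = 134/352 = 0.38068.
RR = 0.55087/0.38068 = 1.44706
AR% = (RR − 1)/RR × 100 = (1.44706 − 1)/1.44706 × 100 = 30.8942%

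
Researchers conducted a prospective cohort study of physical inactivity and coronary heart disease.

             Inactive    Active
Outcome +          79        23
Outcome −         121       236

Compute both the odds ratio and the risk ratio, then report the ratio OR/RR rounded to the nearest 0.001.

1.506

Reading the table with exposure as columns: a = 79 (Inactive, case), b = 121 (Inactive, non-case), c = 23 (Active, case), d = 236.
OR = (79·236)/(121·23) = 18644/2783 = 6.69925
Risk in exposed = 79/200 = 0.39500; risk in unexposed = 23/259 = 0.08880; RR = 4.44804
OR/RR = 6.69925 / 4.44804 = 1.50611
The outcome is not rare, so the OR lies further from 1 than the RR.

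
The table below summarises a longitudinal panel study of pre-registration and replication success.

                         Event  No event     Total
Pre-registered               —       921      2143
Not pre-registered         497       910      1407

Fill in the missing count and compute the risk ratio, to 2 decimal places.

1.61

The missing cell is in the exposed row: 2143 − 921 = 1222.
So a = 1222, b = 921, c = 497, d = 910.
RR = [a/(a+b)] / [c/(c+d)] = (1222/2143) / (497/1407) = 0.57023/0.35323 = 1.61431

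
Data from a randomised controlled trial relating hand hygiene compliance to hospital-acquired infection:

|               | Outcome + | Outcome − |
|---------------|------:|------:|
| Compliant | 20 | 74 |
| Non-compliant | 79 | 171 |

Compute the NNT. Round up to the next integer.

Risk in treated group = 20/94 = 0.21277; risk in control = 79/250 = 0.31600.
Absolute risk reduction = 0.31600 − 0.21277 = 0.10323
NNT = 1 / ARR = 1 / 0.10323 = 9.687 → round up → 10

10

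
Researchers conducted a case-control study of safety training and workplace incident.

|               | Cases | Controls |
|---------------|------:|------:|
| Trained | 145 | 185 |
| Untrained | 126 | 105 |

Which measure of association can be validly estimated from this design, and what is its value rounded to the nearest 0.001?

0.653

Cells: a = 145, b = 185, c = 126, d = 105.
This is a case-control study: participants were sampled on outcome status, so risks in the source population cannot be estimated directly — relative risk is not valid here. The odds ratio is the appropriate measure.
OR = (a·d)/(b·c) = (145 × 105) / (185 × 126) = 15225 / 23310 = 0.65315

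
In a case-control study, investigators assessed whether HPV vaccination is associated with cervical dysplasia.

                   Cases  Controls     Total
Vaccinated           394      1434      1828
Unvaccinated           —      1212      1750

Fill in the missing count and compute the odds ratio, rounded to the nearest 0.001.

0.619

The missing cell is in the unexposed row: 1750 − 1212 = 538.
So a = 394, b = 1434, c = 538, d = 1212.
OR = (a·d)/(b·c) = (394 × 1212) / (1434 × 538) = 477528 / 771492 = 0.61897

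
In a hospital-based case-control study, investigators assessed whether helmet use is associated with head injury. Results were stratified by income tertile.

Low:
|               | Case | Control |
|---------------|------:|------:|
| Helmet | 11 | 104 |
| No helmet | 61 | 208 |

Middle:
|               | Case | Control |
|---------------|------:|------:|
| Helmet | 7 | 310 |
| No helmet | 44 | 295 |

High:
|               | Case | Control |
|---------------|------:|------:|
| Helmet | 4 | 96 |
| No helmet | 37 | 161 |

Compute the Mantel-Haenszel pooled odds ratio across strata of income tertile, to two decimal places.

OR_MH = Σ(aᵢdᵢ/nᵢ) / Σ(bᵢcᵢ/nᵢ), where nᵢ is the stratum total.
Stratum 1 (Low): n = 384; a·d/n = 11·208/384 = 5.9583; b·c/n = 104·61/384 = 16.5208
Stratum 2 (Middle): n = 656; a·d/n = 7·295/656 = 3.1479; b·c/n = 310·44/656 = 20.7927
Stratum 3 (High): n = 298; a·d/n = 4·161/298 = 2.1611; b·c/n = 96·37/298 = 11.9195
OR_MH = (5.9583 + 3.1479 + 2.1611) / (16.5208 + 20.7927 + 11.9195) = 11.2673 / 49.2330 = 0.22886

0.23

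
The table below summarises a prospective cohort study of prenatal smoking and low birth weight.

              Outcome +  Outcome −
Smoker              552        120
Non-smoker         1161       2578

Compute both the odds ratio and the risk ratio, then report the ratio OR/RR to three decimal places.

Cells: a = 552, b = 120, c = 1161, d = 2578.
OR = (552·2578)/(120·1161) = 1423056/139320 = 10.21430
Risk in exposed = 552/672 = 0.82143; risk in unexposed = 1161/3739 = 0.31051; RR = 2.64541
OR/RR = 10.21430 / 2.64541 = 3.86114
The outcome is not rare, so the OR lies further from 1 than the RR.

3.861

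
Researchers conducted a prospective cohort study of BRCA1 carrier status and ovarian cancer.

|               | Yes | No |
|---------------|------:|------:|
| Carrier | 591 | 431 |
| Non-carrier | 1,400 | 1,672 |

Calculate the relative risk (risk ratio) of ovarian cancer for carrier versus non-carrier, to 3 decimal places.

1.269

Cells: a = 591, b = 431, c = 1400, d = 1672.
Risk in exposed = 591/1022 = 0.57828; risk in unexposed = 1400/3072 = 0.45573.
RR = 0.57828 / 0.45573 = 1.26891
The risk among the exposed is 1.27 times that among the unexposed.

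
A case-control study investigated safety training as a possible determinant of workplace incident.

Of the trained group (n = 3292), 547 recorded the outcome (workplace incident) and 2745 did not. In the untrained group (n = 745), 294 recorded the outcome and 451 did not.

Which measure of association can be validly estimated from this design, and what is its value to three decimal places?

From the description: a = 547, b = 2745, c = 294, d = 451.
This is a case-control study: participants were sampled on outcome status, so risks in the source population cannot be estimated directly — relative risk is not valid here. The odds ratio is the appropriate measure.
OR = (a·d)/(b·c) = (547 × 451) / (2745 × 294) = 246697 / 807030 = 0.30569

0.306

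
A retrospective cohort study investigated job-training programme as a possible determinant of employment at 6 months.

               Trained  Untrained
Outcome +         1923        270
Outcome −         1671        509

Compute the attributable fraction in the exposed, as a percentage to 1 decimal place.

35.2

Reading the table with exposure as columns: a = 1923 (Trained, case), b = 1671 (Trained, non-case), c = 270 (Untrained, case), d = 509.
Risk in exposed = 1923/3594 = 0.53506; risk in unexposed = 270/779 = 0.34660.
RR = 0.53506/0.34660 = 1.54374
AR% = (RR − 1)/RR × 100 = (1.54374 − 1)/1.54374 × 100 = 35.2224%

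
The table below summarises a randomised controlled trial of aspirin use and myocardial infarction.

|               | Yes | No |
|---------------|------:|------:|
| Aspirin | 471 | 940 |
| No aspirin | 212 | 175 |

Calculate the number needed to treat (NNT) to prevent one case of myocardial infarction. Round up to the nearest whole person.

5

Risk in treated group = 471/1411 = 0.33381; risk in control = 212/387 = 0.54780.
Absolute risk reduction = 0.54780 − 0.33381 = 0.21400
NNT = 1 / ARR = 1 / 0.21400 = 4.673 → round up → 5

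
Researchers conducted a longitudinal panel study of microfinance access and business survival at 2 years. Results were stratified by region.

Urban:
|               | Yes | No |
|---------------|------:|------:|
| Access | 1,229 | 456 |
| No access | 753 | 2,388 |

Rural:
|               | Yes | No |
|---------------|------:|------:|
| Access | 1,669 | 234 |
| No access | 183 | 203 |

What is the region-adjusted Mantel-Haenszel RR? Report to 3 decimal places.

2.605

RR_MH = Σ(aᵢ·n₀ᵢ/nᵢ) / Σ(cᵢ·n₁ᵢ/nᵢ), with n₁ᵢ = aᵢ+bᵢ (exposed), n₀ᵢ = cᵢ+dᵢ (unexposed), nᵢ = n₁ᵢ+n₀ᵢ.
Stratum 1 (Urban): n₁ = 1685, n₀ = 3141, n = 4826; a·n₀/n = 1229·3141/4826 = 799.8941; c·n₁/n = 753·1685/4826 = 262.9103
Stratum 2 (Rural): n₁ = 1903, n₀ = 386, n = 2289; a·n₀/n = 1669·386/2289 = 281.4478; c·n₁/n = 183·1903/2289 = 152.1402
RR_MH = (799.8941 + 281.4478) / (262.9103 + 152.1402) = 1081.3419 / 415.0505 = 2.60533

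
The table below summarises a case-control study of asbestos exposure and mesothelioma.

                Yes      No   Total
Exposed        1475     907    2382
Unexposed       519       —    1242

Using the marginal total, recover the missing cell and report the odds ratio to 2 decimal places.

The missing cell is in the unexposed row: 1242 − 519 = 723.
So a = 1475, b = 907, c = 519, d = 723.
OR = (a·d)/(b·c) = (1475 × 723) / (907 × 519) = 1066425 / 470733 = 2.26546

2.27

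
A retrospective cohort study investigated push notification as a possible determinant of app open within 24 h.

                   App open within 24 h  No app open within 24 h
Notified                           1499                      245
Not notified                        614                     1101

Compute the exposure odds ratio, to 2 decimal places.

Cells: a = 1499, b = 245, c = 614, d = 1101.
OR = (a·d)/(b·c) = (1499 × 1101) / (245 × 614) = 1650399 / 150430 = 10.97121
The odds of app open within 24 h are about 10.97 times as high in the notified group.

10.97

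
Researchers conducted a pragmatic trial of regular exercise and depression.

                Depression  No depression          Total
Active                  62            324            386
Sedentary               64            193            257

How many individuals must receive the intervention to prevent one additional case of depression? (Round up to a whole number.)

Risk in treated group = 62/386 = 0.16062; risk in control = 64/257 = 0.24903.
Absolute risk reduction = 0.24903 − 0.16062 = 0.08841
NNT = 1 / ARR = 1 / 0.08841 = 11.312 → round up → 12

12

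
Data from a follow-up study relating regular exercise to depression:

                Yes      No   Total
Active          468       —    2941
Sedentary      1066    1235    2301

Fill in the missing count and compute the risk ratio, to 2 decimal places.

The missing cell is in the exposed row: 2941 − 468 = 2473.
So a = 468, b = 2473, c = 1066, d = 1235.
RR = [a/(a+b)] / [c/(c+d)] = (468/2941) / (1066/2301) = 0.15913/0.46328 = 0.34349

0.34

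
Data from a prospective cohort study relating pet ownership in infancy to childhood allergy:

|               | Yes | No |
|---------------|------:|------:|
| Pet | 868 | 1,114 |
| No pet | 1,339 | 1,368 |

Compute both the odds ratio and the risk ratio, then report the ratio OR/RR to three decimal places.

0.899

Cells: a = 868, b = 1114, c = 1339, d = 1368.
OR = (868·1368)/(1114·1339) = 1187424/1491646 = 0.79605
Risk in exposed = 868/1982 = 0.43794; risk in unexposed = 1339/2707 = 0.49464; RR = 0.88537
OR/RR = 0.79605 / 0.88537 = 0.89912
The outcome is not rare, so the OR lies further from 1 than the RR.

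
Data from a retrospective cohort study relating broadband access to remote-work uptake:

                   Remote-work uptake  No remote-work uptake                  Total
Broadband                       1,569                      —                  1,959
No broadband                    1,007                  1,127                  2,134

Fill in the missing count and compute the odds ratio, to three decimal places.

The missing cell is in the exposed row: 1959 − 1569 = 390.
So a = 1569, b = 390, c = 1007, d = 1127.
OR = (a·d)/(b·c) = (1569 × 1127) / (390 × 1007) = 1768263 / 392730 = 4.50249

4.502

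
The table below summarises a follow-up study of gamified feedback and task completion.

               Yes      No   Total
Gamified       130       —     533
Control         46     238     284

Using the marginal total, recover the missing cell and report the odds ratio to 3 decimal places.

1.669

The missing cell is in the exposed row: 533 − 130 = 403.
So a = 130, b = 403, c = 46, d = 238.
OR = (a·d)/(b·c) = (130 × 238) / (403 × 46) = 30940 / 18538 = 1.66900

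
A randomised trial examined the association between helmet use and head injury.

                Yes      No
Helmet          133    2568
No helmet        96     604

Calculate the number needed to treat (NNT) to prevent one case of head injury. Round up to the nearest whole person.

12

Risk in treated group = 133/2701 = 0.04924; risk in control = 96/700 = 0.13714.
Absolute risk reduction = 0.13714 − 0.04924 = 0.08790
NNT = 1 / ARR = 1 / 0.08790 = 11.376 → round up → 12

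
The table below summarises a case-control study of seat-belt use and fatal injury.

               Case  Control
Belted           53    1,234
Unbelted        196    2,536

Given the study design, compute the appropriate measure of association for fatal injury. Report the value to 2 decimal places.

0.56

Cells: a = 53, b = 1234, c = 196, d = 2536.
This is a case-control study: participants were sampled on outcome status, so risks in the source population cannot be estimated directly — relative risk is not valid here. The odds ratio is the appropriate measure.
OR = (a·d)/(b·c) = (53 × 2536) / (1234 × 196) = 134408 / 241864 = 0.55572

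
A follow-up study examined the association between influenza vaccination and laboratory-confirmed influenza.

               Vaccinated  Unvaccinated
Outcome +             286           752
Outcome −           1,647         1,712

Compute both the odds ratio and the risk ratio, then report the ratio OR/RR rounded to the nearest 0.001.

0.815

Reading the table with exposure as columns: a = 286 (Vaccinated, case), b = 1647 (Vaccinated, non-case), c = 752 (Unvaccinated, case), d = 1712.
OR = (286·1712)/(1647·752) = 489632/1238544 = 0.39533
Risk in exposed = 286/1933 = 0.14796; risk in unexposed = 752/2464 = 0.30519; RR = 0.48479
OR/RR = 0.39533 / 0.48479 = 0.81546
The outcome is not rare, so the OR lies further from 1 than the RR.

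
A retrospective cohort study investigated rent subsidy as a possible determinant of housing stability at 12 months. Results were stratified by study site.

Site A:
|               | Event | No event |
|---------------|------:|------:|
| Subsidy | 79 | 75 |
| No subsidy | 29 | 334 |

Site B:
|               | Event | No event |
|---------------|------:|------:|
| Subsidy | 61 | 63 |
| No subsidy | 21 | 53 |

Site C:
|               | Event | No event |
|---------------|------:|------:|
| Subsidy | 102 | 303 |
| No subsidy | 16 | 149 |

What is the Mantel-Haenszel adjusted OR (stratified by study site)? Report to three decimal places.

OR_MH = Σ(aᵢdᵢ/nᵢ) / Σ(bᵢcᵢ/nᵢ), where nᵢ is the stratum total.
Stratum 1 (Site A): n = 517; a·d/n = 79·334/517 = 51.0368; b·c/n = 75·29/517 = 4.2070
Stratum 2 (Site B): n = 198; a·d/n = 61·53/198 = 16.3283; b·c/n = 63·21/198 = 6.6818
Stratum 3 (Site C): n = 570; a·d/n = 102·149/570 = 26.6632; b·c/n = 303·16/570 = 8.5053
OR_MH = (51.0368 + 16.3283 + 26.6632) / (4.2070 + 6.6818 + 8.5053) = 94.0282 / 19.3940 = 4.84830

4.848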